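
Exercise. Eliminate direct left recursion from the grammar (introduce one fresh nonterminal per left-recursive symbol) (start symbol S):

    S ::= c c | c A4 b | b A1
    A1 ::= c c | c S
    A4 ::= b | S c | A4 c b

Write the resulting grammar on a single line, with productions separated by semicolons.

A4 is directly left-recursive.
For A4: α = {c b}, β = {b, S c}. Rewrite as A4 → β A4' and A4' → α A4' | ε.

S ::= c c | c A4 b | b A1; A1 ::= c c | c S; A4 ::= b A4' | S c A4'; A4' ::= c b A4' | ε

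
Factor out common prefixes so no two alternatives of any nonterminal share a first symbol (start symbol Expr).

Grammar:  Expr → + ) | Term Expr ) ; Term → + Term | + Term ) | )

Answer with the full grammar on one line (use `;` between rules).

Term has alternatives sharing prefix '+ Term': factor to Term → + Term Term1 with Term1 → ε | ).

Expr → + ) | Term Expr ); Term → ) | + Term Term1; Term1 → eps | )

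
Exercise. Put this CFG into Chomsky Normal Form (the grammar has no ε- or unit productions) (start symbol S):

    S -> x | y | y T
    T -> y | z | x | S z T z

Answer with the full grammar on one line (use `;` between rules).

Introduce a nonterminal for each terminal appearing in a rule of length ≥ 2: X1 → y, X2 → z.
Binarize each right-hand side of length ≥ 3 by chaining fresh nonterminals (Y1, Y2, …): affected rules were T → S X2 T X2.

S -> x | y | X1 T; T -> y | z | x | S Y1; X1 -> y; X2 -> z; Y1 -> X2 Y2; Y2 -> T X2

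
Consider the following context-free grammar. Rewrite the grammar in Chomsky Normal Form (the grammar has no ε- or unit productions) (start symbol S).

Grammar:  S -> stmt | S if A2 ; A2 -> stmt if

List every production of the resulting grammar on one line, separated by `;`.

Introduce a nonterminal for each terminal appearing in a rule of length ≥ 2: X1 → if, X2 → stmt.
Binarize each right-hand side of length ≥ 3 by chaining fresh nonterminals (Y1, Y2, …): affected rules were S → S X1 A2.

S -> stmt | S Y1; A2 -> X2 X1; X1 -> if; X2 -> stmt; Y1 -> X1 A2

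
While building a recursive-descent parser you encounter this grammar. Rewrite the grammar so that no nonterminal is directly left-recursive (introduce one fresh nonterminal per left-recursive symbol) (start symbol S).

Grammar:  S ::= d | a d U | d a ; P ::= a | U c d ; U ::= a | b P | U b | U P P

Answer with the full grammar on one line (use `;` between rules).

S ::= d | a d U | d a; P ::= a | U c d; U ::= a U' | b P U'; U' ::= b U' | P P U' | ε

U is directly left-recursive.
For U: α = {b, P P}, β = {a, b P}. Rewrite as U → β U' and U' → α U' | ε.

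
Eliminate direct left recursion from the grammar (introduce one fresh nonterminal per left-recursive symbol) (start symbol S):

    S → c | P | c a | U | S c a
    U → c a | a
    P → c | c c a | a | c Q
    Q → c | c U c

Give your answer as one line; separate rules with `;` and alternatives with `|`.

S → c S' | P S' | c a S' | U S'; U → c a | a; P → c | c c a | a | c Q; Q → c | c U c; S' → c a S' | ε

Left recursion appears on S.
For S: α = {c a}, β = {c, P, c a, U}. Rewrite as S → β S' and S' → α S' | ε.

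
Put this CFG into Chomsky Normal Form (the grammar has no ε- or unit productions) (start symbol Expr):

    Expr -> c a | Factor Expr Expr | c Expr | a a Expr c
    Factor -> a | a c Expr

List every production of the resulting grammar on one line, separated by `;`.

Introduce a nonterminal for each terminal appearing in a rule of length ≥ 2: X1 → c, X2 → a.
Binarize each right-hand side of length ≥ 3 by chaining fresh nonterminals (Y1, Y2, …): affected rules were Expr → Factor Expr Expr; Expr → X2 X2 Expr X1; Factor → X2 X1 Expr.

Expr -> X1 X2 | Factor Y1 | X1 Expr | X2 Y2; Factor -> a | X2 Y4; X1 -> c; X2 -> a; Y1 -> Expr Expr; Y2 -> X2 Y3; Y3 -> Expr X1; Y4 -> X1 Expr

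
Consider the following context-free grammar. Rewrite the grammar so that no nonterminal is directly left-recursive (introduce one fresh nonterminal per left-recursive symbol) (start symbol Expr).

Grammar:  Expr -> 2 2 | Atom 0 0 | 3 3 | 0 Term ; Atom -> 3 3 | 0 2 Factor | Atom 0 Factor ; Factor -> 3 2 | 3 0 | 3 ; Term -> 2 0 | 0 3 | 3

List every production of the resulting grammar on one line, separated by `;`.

Expr -> 2 2 | Atom 0 0 | 3 3 | 0 Term; Atom -> 3 3 Atom1 | 0 2 Factor Atom1; Factor -> 3 2 | 3 0 | 3; Term -> 2 0 | 0 3 | 3; Atom1 -> 0 Factor Atom1 | ε

Atom is directly left-recursive.
For Atom: α = {0 Factor}, β = {3 3, 0 2 Factor}. Rewrite as Atom → β Atom1 and Atom1 → α Atom1 | ε.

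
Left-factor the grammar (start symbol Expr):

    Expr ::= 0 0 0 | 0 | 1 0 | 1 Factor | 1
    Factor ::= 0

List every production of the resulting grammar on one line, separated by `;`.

Expr ::= 1 Expr1 | 0 Expr2; Factor ::= 0; Expr1 ::= 0 | Factor | eps; Expr2 ::= 0 0 | eps

Expr has alternatives sharing prefix '1': factor to Expr → 1 Expr1 with Expr1 → 0 | Factor | ε.
Expr has alternatives sharing prefix '0': factor to Expr → 0 Expr2 with Expr2 → 0 0 | ε.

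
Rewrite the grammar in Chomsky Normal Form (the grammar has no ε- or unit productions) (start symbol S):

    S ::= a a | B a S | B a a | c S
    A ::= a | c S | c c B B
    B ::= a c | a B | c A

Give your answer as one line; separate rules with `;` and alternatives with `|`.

S ::= X1 X1 | B Y1 | B Y2 | X2 S; A ::= a | X2 S | X2 Y3; B ::= X1 X2 | X1 B | X2 A; X1 ::= a; X2 ::= c; Y1 ::= X1 S; Y2 ::= X1 X1; Y3 ::= X2 Y4; Y4 ::= B B

Introduce a nonterminal for each terminal appearing in a rule of length ≥ 2: X1 → a, X2 → c.
Binarize each right-hand side of length ≥ 3 by chaining fresh nonterminals (Y1, Y2, …): affected rules were S → B X1 S; S → B X1 X1; A → X2 X2 B B.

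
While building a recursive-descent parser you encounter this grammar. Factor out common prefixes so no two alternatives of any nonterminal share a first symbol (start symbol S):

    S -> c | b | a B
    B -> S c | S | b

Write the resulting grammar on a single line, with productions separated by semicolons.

S -> c | b | a B; B -> b | S B'; B' -> c | ε

B has alternatives sharing prefix 'S': factor to B → S B' with B' → c | ε.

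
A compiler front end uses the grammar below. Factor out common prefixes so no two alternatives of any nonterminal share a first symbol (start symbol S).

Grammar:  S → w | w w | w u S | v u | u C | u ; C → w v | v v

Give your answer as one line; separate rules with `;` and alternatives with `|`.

S → v u | w S' | u S''; C → w v | v v; S' → ε | w | u S; S'' → C | ε

S has alternatives sharing prefix 'w': factor to S → w S' with S' → ε | w | u S.
S has alternatives sharing prefix 'u': factor to S → u S'' with S'' → C | ε.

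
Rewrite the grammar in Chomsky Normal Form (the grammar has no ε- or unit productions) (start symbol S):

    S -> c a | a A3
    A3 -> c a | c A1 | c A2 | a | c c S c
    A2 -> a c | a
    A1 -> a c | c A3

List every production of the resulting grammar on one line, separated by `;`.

Introduce a nonterminal for each terminal appearing in a rule of length ≥ 2: X1 → c, X2 → a.
Binarize each right-hand side of length ≥ 3 by chaining fresh nonterminals (Y1, Y2, …): affected rules were A3 → X1 X1 S X1.

S -> X1 X2 | X2 A3; A3 -> X1 X2 | X1 A1 | X1 A2 | a | X1 Y1; A2 -> X2 X1 | a; A1 -> X2 X1 | X1 A3; X1 -> c; X2 -> a; Y1 -> X1 Y2; Y2 -> S X1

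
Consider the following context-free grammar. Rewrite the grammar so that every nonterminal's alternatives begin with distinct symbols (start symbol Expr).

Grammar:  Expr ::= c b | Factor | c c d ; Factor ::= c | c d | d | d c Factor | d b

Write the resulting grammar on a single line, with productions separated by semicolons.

Expr ::= Factor | c Expr1; Factor ::= d Factor1 | c Factor2; Expr1 ::= b | c d; Factor1 ::= ε | c Factor | b; Factor2 ::= ε | d

Expr has alternatives sharing prefix 'c': factor to Expr → c Expr1 with Expr1 → b | c d.
Factor has alternatives sharing prefix 'd': factor to Factor → d Factor1 with Factor1 → ε | c Factor | b.
Factor has alternatives sharing prefix 'c': factor to Factor → c Factor2 with Factor2 → ε | d.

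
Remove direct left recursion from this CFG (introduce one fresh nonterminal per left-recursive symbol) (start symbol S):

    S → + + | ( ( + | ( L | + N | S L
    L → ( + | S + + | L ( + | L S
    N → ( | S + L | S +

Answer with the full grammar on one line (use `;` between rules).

S → + + S' | ( ( + S' | ( L S' | + N S'; L → ( + L' | S + + L'; N → ( | S + L | S +; S' → L S' | epsilon; L' → ( + L' | S L' | epsilon

S, L are directly left-recursive.
For S: α = {L}, β = {+ +, ( ( +, ( L, + N}. Rewrite as S → β S' and S' → α S' | ε.
For L: α = {( +, S}, β = {( +, S + +}. Rewrite as L → β L' and L' → α L' | ε.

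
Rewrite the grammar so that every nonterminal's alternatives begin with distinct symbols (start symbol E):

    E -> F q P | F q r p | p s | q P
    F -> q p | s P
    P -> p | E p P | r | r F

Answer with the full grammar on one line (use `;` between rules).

E has alternatives sharing prefix 'F q': factor to E → F q E' with E' → P | r p.
P has alternatives sharing prefix 'r': factor to P → r P' with P' → ε | F.

E -> p s | q P | F q E'; F -> q p | s P; P -> p | E p P | r P'; E' -> P | r p; P' -> ε | F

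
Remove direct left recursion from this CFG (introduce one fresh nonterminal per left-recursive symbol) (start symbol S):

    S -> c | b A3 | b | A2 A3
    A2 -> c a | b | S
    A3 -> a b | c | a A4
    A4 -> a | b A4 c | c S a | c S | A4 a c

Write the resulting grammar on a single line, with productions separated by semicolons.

S -> c | b A3 | b | A2 A3; A2 -> c a | b | S; A3 -> a b | c | a A4; A4 -> a A4' | b A4 c A4' | c S a A4' | c S A4'; A4' -> a c A4' | ε

Left recursion appears on A4.
For A4: α = {a c}, β = {a, b A4 c, c S a, c S}. Rewrite as A4 → β A4' and A4' → α A4' | ε.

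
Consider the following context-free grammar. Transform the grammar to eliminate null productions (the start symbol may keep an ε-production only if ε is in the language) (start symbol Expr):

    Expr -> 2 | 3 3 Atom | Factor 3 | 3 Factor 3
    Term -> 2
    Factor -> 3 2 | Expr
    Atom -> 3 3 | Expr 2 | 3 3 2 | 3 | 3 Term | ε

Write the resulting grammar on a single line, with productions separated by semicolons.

Nullable nonterminals: {Atom}.
ε ∉ L(G), so no ε-production is kept.
For each production, add variants omitting each subset of nullable occurrences: Expr → 3 3 Atom gives 3 3 Atom | 3 3.

Expr -> 2 | 3 3 Atom | 3 3 | Factor 3 | 3 Factor 3; Term -> 2; Factor -> 3 2 | Expr; Atom -> 3 3 | Expr 2 | 3 3 2 | 3 | 3 Term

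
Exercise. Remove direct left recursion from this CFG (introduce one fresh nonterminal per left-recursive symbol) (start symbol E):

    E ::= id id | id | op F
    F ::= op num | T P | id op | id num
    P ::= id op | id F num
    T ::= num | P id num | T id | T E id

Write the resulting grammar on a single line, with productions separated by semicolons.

T is directly left-recursive.
For T: α = {id, E id}, β = {num, P id num}. Rewrite as T → β T' and T' → α T' | ε.

E ::= id id | id | op F; F ::= op num | T P | id op | id num; P ::= id op | id F num; T ::= num T' | P id num T'; T' ::= id T' | E id T' | ε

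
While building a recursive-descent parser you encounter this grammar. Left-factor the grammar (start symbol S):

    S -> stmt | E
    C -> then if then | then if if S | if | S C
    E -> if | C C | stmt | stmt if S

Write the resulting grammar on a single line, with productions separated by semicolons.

S -> stmt | E; C -> if | S C | then if C'; E -> if | C C | stmt E'; C' -> then | if S; E' -> ε | if S

C has alternatives sharing prefix 'then if': factor to C → then if C' with C' → then | if S.
E has alternatives sharing prefix 'stmt': factor to E → stmt E' with E' → ε | if S.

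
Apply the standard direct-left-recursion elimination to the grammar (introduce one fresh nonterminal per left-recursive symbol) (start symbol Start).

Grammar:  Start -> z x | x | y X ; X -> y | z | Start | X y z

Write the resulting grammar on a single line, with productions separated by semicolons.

Directly left-recursive nonterminal: X.
For X: α = {y z}, β = {y, z, Start}. Rewrite as X → β X1 and X1 → α X1 | ε.

Start -> z x | x | y X; X -> y X1 | z X1 | Start X1; X1 -> y z X1 | ε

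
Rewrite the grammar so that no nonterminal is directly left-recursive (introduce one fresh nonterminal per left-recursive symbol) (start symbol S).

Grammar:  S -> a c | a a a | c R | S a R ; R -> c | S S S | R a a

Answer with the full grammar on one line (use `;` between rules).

S -> a c S' | a a a S' | c R S'; R -> c R' | S S S R'; S' -> a R S' | epsilon; R' -> a a R' | epsilon

Directly left-recursive nonterminals: S, R.
For S: α = {a R}, β = {a c, a a a, c R}. Rewrite as S → β S' and S' → α S' | ε.
For R: α = {a a}, β = {c, S S S}. Rewrite as R → β R' and R' → α R' | ε.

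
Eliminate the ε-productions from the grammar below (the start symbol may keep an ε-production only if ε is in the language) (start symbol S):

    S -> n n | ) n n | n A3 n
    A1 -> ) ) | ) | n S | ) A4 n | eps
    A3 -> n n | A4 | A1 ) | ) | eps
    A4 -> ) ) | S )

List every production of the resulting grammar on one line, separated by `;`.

Nullable nonterminals: {A1, A3}.
ε ∉ L(G), so no ε-production is kept.
Expand every rule over subsets of its nullable positions: A3 → A1 ) gives A1 ) | ).

S -> n n | ) n n | n A3 n; A1 -> ) ) | ) | n S | ) A4 n; A3 -> n n | A4 | A1 ) | ); A4 -> ) ) | S )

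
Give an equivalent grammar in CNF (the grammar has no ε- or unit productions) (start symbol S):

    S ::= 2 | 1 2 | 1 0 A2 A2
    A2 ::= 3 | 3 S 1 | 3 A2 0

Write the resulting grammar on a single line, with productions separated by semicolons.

Introduce a nonterminal for each terminal appearing in a rule of length ≥ 2: X1 → 1, X2 → 2, X3 → 0, X4 → 3.
Binarize each right-hand side of length ≥ 3 by chaining fresh nonterminals (Y1, Y2, …): affected rules were S → X1 X3 A2 A2; A2 → X4 S X1; A2 → X4 A2 X3.

S ::= 2 | X1 X2 | X1 Y1; A2 ::= 3 | X4 Y3 | X4 Y4; X1 ::= 1; X2 ::= 2; X3 ::= 0; X4 ::= 3; Y1 ::= X3 Y2; Y2 ::= A2 A2; Y3 ::= S X1; Y4 ::= A2 X3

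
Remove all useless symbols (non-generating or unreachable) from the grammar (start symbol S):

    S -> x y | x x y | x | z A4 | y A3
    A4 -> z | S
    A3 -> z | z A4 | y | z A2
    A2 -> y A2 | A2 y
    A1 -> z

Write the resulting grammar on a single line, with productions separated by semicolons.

Generating nonterminals: {A1, A3, A4, S}.
Reachable from S after that: {A3, A4, S}.
Removed useless symbols: {A1, A2} and every production mentioning them.

S -> x y | x x y | x | z A4 | y A3; A4 -> z | S; A3 -> z | z A4 | y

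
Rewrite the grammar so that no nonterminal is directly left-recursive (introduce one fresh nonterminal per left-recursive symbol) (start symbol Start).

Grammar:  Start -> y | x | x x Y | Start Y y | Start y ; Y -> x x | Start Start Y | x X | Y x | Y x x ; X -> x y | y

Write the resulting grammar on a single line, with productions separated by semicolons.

Start -> y Start1 | x Start1 | x x Y Start1; Y -> x x Y1 | Start Start Y Y1 | x X Y1; X -> x y | y; Start1 -> Y y Start1 | y Start1 | ε; Y1 -> x Y1 | x x Y1 | ε

Left recursion appears on Start, Y.
For Start: α = {Y y, y}, β = {y, x, x x Y}. Rewrite as Start → β Start1 and Start1 → α Start1 | ε.
For Y: α = {x, x x}, β = {x x, Start Start Y, x X}. Rewrite as Y → β Y1 and Y1 → α Y1 | ε.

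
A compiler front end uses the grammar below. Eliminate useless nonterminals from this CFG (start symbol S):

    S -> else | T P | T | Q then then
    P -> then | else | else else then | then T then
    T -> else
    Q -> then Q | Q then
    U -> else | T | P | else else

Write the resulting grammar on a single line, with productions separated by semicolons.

S -> else | T P | T; P -> then | else | else else then | then T then; T -> else

Generating nonterminals: {P, S, T, U}.
Reachable from S after that: {P, S, T}.
Removed useless symbols: {Q, U} and every production mentioning them.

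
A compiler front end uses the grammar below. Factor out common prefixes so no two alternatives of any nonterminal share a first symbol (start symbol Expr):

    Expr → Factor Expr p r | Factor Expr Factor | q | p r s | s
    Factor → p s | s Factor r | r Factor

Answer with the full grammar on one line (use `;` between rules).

Expr has alternatives sharing prefix 'Factor Expr': factor to Expr → Factor Expr Expr1 with Expr1 → p r | Factor.

Expr → q | p r s | s | Factor Expr Expr1; Factor → p s | s Factor r | r Factor; Expr1 → p r | Factor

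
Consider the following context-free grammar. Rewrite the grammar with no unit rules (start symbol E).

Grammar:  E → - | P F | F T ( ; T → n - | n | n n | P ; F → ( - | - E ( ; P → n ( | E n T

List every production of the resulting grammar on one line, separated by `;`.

E → - | P F | F T (; T → n ( | E n T | n - | n | n n; F → ( - | - E (; P → n ( | E n T

Unit pairs: T ⇒* {P}.
Replace each nonterminal's rules with the union of the non-unit rules of every nonterminal it unit-derives.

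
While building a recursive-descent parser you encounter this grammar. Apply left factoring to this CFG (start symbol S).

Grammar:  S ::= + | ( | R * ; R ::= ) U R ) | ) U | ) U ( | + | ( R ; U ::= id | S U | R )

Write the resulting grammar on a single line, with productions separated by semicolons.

R has alternatives sharing prefix ') U': factor to R → ) U R' with R' → R ) | ε | (.

S ::= + | ( | R *; R ::= + | ( R | ) U R'; U ::= id | S U | R ); R' ::= R ) | epsilon | (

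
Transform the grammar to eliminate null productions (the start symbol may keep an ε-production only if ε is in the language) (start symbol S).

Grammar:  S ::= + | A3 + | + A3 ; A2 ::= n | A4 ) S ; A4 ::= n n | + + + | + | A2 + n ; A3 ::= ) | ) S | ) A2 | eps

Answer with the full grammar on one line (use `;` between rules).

S ::= + | A3 + | + A3; A2 ::= n | A4 ) S; A4 ::= n n | + + + | + | A2 + n; A3 ::= ) | ) S | ) A2

Nullable nonterminals: {A3}.
ε ∉ L(G), so no ε-production is kept.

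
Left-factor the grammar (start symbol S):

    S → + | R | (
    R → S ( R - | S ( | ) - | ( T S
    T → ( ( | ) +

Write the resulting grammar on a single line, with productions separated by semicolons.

S → + | R | (; R → ) - | ( T S | S ( R'; T → ( ( | ) +; R' → R - | ε

R has alternatives sharing prefix 'S (': factor to R → S ( R' with R' → R - | ε.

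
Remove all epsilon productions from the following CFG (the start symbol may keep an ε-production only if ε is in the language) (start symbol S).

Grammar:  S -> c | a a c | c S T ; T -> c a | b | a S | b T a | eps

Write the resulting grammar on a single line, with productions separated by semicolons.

The nullable symbols are {T}.
ε ∉ L(G), so no ε-production is kept.
Add the nullable-subset variants: S → c S T gives c S T | c S. T → b T a gives b T a | b a.

S -> c | a a c | c S T | c S; T -> c a | b | a S | b T a | b a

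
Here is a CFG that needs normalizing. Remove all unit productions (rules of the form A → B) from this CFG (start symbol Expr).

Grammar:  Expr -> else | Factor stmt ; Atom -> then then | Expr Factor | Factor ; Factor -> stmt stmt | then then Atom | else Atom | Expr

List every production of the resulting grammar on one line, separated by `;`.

Unit pairs: Atom ⇒* {Expr, Factor}; Factor ⇒* {Expr}.
Replace each nonterminal's rules with the union of the non-unit rules of every nonterminal it unit-derives.

Expr -> else | Factor stmt; Atom -> then then | Expr Factor | stmt stmt | then then Atom | else Atom | else | Factor stmt; Factor -> stmt stmt | then then Atom | else Atom | else | Factor stmt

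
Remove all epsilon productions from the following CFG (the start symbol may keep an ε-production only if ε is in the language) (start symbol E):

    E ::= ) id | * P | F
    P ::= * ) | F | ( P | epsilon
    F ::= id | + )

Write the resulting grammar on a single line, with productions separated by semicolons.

Nullable nonterminals: {P}.
ε ∉ L(G), so no ε-production is kept.
Expand every rule over subsets of its nullable positions: E → * P gives * P | *. P → ( P gives ( P | (.

E ::= ) id | * P | * | F; P ::= * ) | F | ( P | (; F ::= id | + )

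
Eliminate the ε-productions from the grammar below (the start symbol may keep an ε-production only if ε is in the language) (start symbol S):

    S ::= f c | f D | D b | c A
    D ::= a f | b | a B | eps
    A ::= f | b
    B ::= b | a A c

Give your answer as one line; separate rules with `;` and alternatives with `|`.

S ::= f c | f D | f | D b | b | c A; D ::= a f | b | a B; A ::= f | b; B ::= b | a A c

The nullable symbols are {D}.
ε ∉ L(G), so no ε-production is kept.
Add the nullable-subset variants: S → f D gives f D | f. S → D b gives D b | b.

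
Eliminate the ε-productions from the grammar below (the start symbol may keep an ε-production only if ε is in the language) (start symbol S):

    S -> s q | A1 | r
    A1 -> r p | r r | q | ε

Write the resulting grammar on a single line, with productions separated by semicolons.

S -> s q | A1 | r | ε; A1 -> r p | r r | q

The nullable symbols are {A1, S}.
ε ∈ L(G) since S is nullable, so keep S → ε.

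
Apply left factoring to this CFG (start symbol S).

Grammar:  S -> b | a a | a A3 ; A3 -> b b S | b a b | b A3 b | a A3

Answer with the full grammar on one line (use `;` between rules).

S -> b | a S'; A3 -> a A3 | b A3'; S' -> a | A3; A3' -> b S | a b | A3 b

S has alternatives sharing prefix 'a': factor to S → a S' with S' → a | A3.
A3 has alternatives sharing prefix 'b': factor to A3 → b A3' with A3' → b S | a b | A3 b.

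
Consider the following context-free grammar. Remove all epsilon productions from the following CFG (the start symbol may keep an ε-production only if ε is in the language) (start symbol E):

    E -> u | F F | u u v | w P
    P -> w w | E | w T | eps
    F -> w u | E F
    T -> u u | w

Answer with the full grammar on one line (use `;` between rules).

E -> u | F F | u u v | w P | w; P -> w w | E | w T; F -> w u | E F; T -> u u | w

The nullable symbols are {P}.
ε ∉ L(G), so no ε-production is kept.
For each production, add variants omitting each subset of nullable occurrences: E → w P gives w P | w.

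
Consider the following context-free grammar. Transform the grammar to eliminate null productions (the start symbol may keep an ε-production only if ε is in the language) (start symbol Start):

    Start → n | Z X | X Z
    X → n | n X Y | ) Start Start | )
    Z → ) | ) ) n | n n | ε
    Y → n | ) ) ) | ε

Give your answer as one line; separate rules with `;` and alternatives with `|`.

Start → n | Z X | X | X Z; X → n | n X Y | n X | ) Start Start | ); Z → ) | ) ) n | n n; Y → n | ) ) )

Nullable nonterminals: {Y, Z}.
ε ∉ L(G), so no ε-production is kept.
For each production, add variants omitting each subset of nullable occurrences: Start → Z X gives Z X | X. X → n X Y gives n X Y | n X.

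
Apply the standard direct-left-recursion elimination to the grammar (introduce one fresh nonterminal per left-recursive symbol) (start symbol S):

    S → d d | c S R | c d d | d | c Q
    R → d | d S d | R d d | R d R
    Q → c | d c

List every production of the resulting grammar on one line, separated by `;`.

R is directly left-recursive.
For R: α = {d d, d R}, β = {d, d S d}. Rewrite as R → β R' and R' → α R' | ε.

S → d d | c S R | c d d | d | c Q; R → d R' | d S d R'; Q → c | d c; R' → d d R' | d R R' | ε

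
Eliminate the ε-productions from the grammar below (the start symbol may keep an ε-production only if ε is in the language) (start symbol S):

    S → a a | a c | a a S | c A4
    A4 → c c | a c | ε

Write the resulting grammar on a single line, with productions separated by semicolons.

The nullable symbols are {A4}.
ε ∉ L(G), so no ε-production is kept.
For each production, add variants omitting each subset of nullable occurrences: S → c A4 gives c A4 | c.

S → a a | a c | a a S | c A4 | c; A4 → c c | a c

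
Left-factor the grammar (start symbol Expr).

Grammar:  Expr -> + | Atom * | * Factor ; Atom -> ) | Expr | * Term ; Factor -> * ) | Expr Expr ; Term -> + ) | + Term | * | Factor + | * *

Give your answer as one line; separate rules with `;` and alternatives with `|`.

Expr -> + | Atom * | * Factor; Atom -> ) | Expr | * Term; Factor -> * ) | Expr Expr; Term -> Factor + | + Term1 | * Term2; Term1 -> ) | Term; Term2 -> ε | *

Term has alternatives sharing prefix '+': factor to Term → + Term1 with Term1 → ) | Term.
Term has alternatives sharing prefix '*': factor to Term → * Term2 with Term2 → ε | *.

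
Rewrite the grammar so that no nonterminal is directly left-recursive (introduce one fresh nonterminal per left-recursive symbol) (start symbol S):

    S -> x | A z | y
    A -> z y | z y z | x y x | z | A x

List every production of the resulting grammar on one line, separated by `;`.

S -> x | A z | y; A -> z y A' | z y z A' | x y x A' | z A'; A' -> x A' | ε

A is directly left-recursive.
For A: α = {x}, β = {z y, z y z, x y x, z}. Rewrite as A → β A' and A' → α A' | ε.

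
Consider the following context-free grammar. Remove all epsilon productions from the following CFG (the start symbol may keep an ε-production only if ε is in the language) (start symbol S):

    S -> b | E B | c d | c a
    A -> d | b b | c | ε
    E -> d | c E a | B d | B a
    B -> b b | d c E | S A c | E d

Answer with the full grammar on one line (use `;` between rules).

The nullable symbols are {A}.
ε ∉ L(G), so no ε-production is kept.
Expand every rule over subsets of its nullable positions: B → S A c gives S A c | S c.

S -> b | E B | c d | c a; A -> d | b b | c; E -> d | c E a | B d | B a; B -> b b | d c E | S A c | S c | E d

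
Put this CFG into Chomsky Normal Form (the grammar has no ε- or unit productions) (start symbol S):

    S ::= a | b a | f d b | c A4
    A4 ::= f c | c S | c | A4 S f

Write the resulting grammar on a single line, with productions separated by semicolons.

Introduce a nonterminal for each terminal appearing in a rule of length ≥ 2: X1 → b, X2 → a, X3 → f, X4 → d, X5 → c.
Binarize each right-hand side of length ≥ 3 by chaining fresh nonterminals (Y1, Y2, …): affected rules were S → X3 X4 X1; A4 → A4 S X3.

S ::= a | X1 X2 | X3 Y1 | X5 A4; A4 ::= X3 X5 | X5 S | c | A4 Y2; X1 ::= b; X2 ::= a; X3 ::= f; X4 ::= d; X5 ::= c; Y1 ::= X4 X1; Y2 ::= S X3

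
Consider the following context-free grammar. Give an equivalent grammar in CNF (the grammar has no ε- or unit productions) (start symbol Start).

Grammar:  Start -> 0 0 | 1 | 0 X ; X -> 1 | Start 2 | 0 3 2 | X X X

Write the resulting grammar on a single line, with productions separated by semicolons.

Introduce a nonterminal for each terminal appearing in a rule of length ≥ 2: X1 → 0, X2 → 2, X3 → 3.
Binarize each right-hand side of length ≥ 3 by chaining fresh nonterminals (Y1, Y2, …): affected rules were X → X1 X3 X2; X → X X X.

Start -> X1 X1 | 1 | X1 X; X -> 1 | Start X2 | X1 Y1 | X Y2; X1 -> 0; X2 -> 2; X3 -> 3; Y1 -> X3 X2; Y2 -> X X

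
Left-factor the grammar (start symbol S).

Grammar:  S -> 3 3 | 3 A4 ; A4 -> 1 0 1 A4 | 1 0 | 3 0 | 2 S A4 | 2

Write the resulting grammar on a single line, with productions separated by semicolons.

S -> 3 S'; A4 -> 3 0 | 1 0 A4' | 2 A4''; S' -> 3 | A4; A4' -> 1 A4 | epsilon; A4'' -> S A4 | epsilon

S has alternatives sharing prefix '3': factor to S → 3 S' with S' → 3 | A4.
A4 has alternatives sharing prefix '1 0': factor to A4 → 1 0 A4' with A4' → 1 A4 | ε.
A4 has alternatives sharing prefix '2': factor to A4 → 2 A4'' with A4'' → S A4 | ε.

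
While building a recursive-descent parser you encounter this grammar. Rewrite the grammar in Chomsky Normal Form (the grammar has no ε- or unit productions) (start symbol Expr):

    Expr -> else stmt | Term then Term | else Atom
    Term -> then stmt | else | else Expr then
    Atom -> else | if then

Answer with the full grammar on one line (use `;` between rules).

Introduce a nonterminal for each terminal appearing in a rule of length ≥ 2: X1 → else, X2 → stmt, X3 → then, X4 → if.
Binarize each right-hand side of length ≥ 3 by chaining fresh nonterminals (Y1, Y2, …): affected rules were Expr → Term X3 Term; Term → X1 Expr X3.

Expr -> X1 X2 | Term Y1 | X1 Atom; Term -> X3 X2 | else | X1 Y2; Atom -> else | X4 X3; X1 -> else; X2 -> stmt; X3 -> then; X4 -> if; Y1 -> X3 Term; Y2 -> Expr X3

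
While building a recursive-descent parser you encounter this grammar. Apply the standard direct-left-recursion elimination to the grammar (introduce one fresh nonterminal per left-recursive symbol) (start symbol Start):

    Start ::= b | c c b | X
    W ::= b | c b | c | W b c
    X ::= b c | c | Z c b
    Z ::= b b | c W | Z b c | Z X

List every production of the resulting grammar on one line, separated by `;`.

Left recursion appears on W, Z.
For W: α = {b c}, β = {b, c b, c}. Rewrite as W → β W1 and W1 → α W1 | ε.
For Z: α = {b c, X}, β = {b b, c W}. Rewrite as Z → β Z1 and Z1 → α Z1 | ε.

Start ::= b | c c b | X; W ::= b W1 | c b W1 | c W1; X ::= b c | c | Z c b; Z ::= b b Z1 | c W Z1; W1 ::= b c W1 | ε; Z1 ::= b c Z1 | X Z1 | ε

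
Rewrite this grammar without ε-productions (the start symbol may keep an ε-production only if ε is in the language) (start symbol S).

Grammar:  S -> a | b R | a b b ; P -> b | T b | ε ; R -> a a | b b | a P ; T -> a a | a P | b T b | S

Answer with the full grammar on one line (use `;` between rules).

Nullable nonterminals: {P}.
ε ∉ L(G), so no ε-production is kept.
Add the nullable-subset variants: R → a P gives a P | a. T → a P gives a P | a.

S -> a | b R | a b b; P -> b | T b; R -> a a | b b | a P | a; T -> a a | a P | a | b T b | S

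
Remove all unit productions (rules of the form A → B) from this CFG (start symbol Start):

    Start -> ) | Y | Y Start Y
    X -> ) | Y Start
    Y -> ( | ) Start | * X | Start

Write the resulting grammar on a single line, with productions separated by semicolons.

Start -> ) | Y Start Y | ( | ) Start | * X; X -> ) | Y Start; Y -> ) | Y Start Y | ( | ) Start | * X

Unit pairs: Start ⇒* {Y}; Y ⇒* {Start}.
For every A with A ⇒* B via unit rules, add B's non-unit alternatives to A; then delete every rule of the form X → Y.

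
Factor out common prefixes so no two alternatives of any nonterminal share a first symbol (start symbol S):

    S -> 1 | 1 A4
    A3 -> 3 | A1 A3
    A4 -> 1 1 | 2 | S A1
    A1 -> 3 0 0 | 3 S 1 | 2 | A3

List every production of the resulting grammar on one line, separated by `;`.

S -> 1 S'; A3 -> 3 | A1 A3; A4 -> 1 1 | 2 | S A1; A1 -> 2 | A3 | 3 A1'; S' -> eps | A4; A1' -> 0 0 | S 1

S has alternatives sharing prefix '1': factor to S → 1 S' with S' → ε | A4.
A1 has alternatives sharing prefix '3': factor to A1 → 3 A1' with A1' → 0 0 | S 1.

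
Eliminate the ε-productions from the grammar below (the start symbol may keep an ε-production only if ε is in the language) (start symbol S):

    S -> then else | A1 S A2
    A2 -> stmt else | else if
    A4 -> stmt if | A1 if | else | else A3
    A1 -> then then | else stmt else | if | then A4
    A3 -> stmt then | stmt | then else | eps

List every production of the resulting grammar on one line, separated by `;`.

Nullable set = {A3}.
ε ∉ L(G), so no ε-production is kept.

S -> then else | A1 S A2; A2 -> stmt else | else if; A4 -> stmt if | A1 if | else | else A3; A1 -> then then | else stmt else | if | then A4; A3 -> stmt then | stmt | then else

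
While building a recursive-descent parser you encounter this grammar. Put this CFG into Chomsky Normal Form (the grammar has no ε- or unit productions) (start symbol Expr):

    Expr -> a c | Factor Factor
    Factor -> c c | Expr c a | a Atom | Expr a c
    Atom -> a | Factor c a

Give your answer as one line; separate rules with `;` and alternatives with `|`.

Expr -> X1 X2 | Factor Factor; Factor -> X2 X2 | Expr Y1 | X1 Atom | Expr Y2; Atom -> a | Factor Y3; X1 -> a; X2 -> c; Y1 -> X2 X1; Y2 -> X1 X2; Y3 -> X2 X1

Introduce a nonterminal for each terminal appearing in a rule of length ≥ 2: X1 → a, X2 → c.
Binarize each right-hand side of length ≥ 3 by chaining fresh nonterminals (Y1, Y2, …): affected rules were Factor → Expr X2 X1; Factor → Expr X1 X2; Atom → Factor X2 X1.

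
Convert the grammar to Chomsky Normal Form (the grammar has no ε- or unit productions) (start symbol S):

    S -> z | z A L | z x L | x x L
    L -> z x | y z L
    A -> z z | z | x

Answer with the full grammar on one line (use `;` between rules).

Introduce a nonterminal for each terminal appearing in a rule of length ≥ 2: X1 → z, X2 → x, X3 → y.
Binarize each right-hand side of length ≥ 3 by chaining fresh nonterminals (Y1, Y2, …): affected rules were S → X1 A L; S → X1 X2 L; S → X2 X2 L; L → X3 X1 L.

S -> z | X1 Y1 | X1 Y2 | X2 Y3; L -> X1 X2 | X3 Y4; A -> X1 X1 | z | x; X1 -> z; X2 -> x; X3 -> y; Y1 -> A L; Y2 -> X2 L; Y3 -> X2 L; Y4 -> X1 L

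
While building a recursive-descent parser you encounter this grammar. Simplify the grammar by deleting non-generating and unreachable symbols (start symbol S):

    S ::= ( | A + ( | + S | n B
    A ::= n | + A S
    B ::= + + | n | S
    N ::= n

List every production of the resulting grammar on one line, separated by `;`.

Generating nonterminals: {A, B, N, S}.
Reachable from S after that: {A, B, S}.
Removed useless symbols: {N} and every production mentioning them.

S ::= ( | A + ( | + S | n B; A ::= n | + A S; B ::= + + | n | S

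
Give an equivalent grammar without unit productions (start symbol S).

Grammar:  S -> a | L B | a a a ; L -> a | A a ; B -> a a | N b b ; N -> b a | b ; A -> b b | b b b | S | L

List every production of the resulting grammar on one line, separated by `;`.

S -> a | L B | a a a; L -> a | A a; B -> a a | N b b; N -> b a | b; A -> a | A a | L B | a a a | b b | b b b

Unit pairs: A ⇒* {L, S}.
For every A with A ⇒* B via unit rules, add B's non-unit alternatives to A; then delete every rule of the form X → Y.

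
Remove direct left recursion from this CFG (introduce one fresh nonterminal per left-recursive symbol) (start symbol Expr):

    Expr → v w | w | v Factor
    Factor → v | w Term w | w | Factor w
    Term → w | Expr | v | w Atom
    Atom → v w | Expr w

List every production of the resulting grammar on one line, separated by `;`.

Expr → v w | w | v Factor; Factor → v Factor1 | w Term w Factor1 | w Factor1; Term → w | Expr | v | w Atom; Atom → v w | Expr w; Factor1 → w Factor1 | ε

Directly left-recursive nonterminal: Factor.
For Factor: α = {w}, β = {v, w Term w, w}. Rewrite as Factor → β Factor1 and Factor1 → α Factor1 | ε.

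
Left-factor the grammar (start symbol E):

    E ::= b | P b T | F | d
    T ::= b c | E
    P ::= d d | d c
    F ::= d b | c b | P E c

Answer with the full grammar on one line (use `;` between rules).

E ::= b | P b T | F | d; T ::= b c | E; P ::= d P'; F ::= d b | c b | P E c; P' ::= d | c

P has alternatives sharing prefix 'd': factor to P → d P' with P' → d | c.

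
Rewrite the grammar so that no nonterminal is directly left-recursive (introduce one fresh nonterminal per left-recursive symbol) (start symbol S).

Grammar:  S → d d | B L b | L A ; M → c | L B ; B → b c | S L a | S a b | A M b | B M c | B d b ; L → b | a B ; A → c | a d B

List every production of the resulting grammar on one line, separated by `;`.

Directly left-recursive nonterminal: B.
For B: α = {M c, d b}, β = {b c, S L a, S a b, A M b}. Rewrite as B → β B' and B' → α B' | ε.

S → d d | B L b | L A; M → c | L B; B → b c B' | S L a B' | S a b B' | A M b B'; L → b | a B; A → c | a d B; B' → M c B' | d b B' | ε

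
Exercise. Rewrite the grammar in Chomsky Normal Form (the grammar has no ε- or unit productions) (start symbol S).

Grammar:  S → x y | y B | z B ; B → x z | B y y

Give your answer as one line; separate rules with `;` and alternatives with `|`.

Introduce a nonterminal for each terminal appearing in a rule of length ≥ 2: X1 → x, X2 → y, X3 → z.
Binarize each right-hand side of length ≥ 3 by chaining fresh nonterminals (Y1, Y2, …): affected rules were B → B X2 X2.

S → X1 X2 | X2 B | X3 B; B → X1 X3 | B Y1; X1 → x; X2 → y; X3 → z; Y1 → X2 X2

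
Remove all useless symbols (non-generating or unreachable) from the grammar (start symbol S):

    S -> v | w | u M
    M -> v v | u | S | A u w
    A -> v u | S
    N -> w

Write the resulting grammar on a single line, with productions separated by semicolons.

S -> v | w | u M; M -> v v | u | S | A u w; A -> v u | S

Generating nonterminals: {A, M, N, S}.
Reachable from S after that: {A, M, S}.
Removed useless symbols: {N} and every production mentioning them.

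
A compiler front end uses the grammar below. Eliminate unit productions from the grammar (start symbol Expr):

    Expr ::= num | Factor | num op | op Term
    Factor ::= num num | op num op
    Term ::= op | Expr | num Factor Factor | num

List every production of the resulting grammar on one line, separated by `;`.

Expr ::= num num | op num op | num | num op | op Term; Factor ::= num num | op num op; Term ::= op | num Factor Factor | num | num num | op num op | num op | op Term

Unit pairs: Expr ⇒* {Factor}; Term ⇒* {Expr, Factor}.
For each unit pair (A, B), copy every non-unit production of B to A, then drop all unit productions.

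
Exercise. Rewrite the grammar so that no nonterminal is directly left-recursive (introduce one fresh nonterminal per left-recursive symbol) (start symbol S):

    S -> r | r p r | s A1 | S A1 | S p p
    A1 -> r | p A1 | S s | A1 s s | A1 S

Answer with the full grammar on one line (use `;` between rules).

S -> r S' | r p r S' | s A1 S'; A1 -> r A1' | p A1 A1' | S s A1'; S' -> A1 S' | p p S' | ε; A1' -> s s A1' | S A1' | ε

Directly left-recursive nonterminals: S, A1.
For S: α = {A1, p p}, β = {r, r p r, s A1}. Rewrite as S → β S' and S' → α S' | ε.
For A1: α = {s s, S}, β = {r, p A1, S s}. Rewrite as A1 → β A1' and A1' → α A1' | ε.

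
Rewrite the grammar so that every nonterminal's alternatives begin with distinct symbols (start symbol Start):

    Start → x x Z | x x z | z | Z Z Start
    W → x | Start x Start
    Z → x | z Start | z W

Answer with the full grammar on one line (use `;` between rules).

Start → z | Z Z Start | x x Start1; W → x | Start x Start; Z → x | z Z1; Start1 → Z | z; Z1 → Start | W

Start has alternatives sharing prefix 'x x': factor to Start → x x Start1 with Start1 → Z | z.
Z has alternatives sharing prefix 'z': factor to Z → z Z1 with Z1 → Start | W.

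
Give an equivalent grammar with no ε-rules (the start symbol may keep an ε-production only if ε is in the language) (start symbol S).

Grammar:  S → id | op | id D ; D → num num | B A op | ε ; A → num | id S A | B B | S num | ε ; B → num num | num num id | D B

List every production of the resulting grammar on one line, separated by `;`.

S → id | op | id D; D → num num | B A op | B op; A → num | id S A | id S | B B | S num; B → num num | num num id | D B

Nullable set = {A, D}.
ε ∉ L(G), so no ε-production is kept.
Add the nullable-subset variants: D → B A op gives B A op | B op. A → id S A gives id S A | id S.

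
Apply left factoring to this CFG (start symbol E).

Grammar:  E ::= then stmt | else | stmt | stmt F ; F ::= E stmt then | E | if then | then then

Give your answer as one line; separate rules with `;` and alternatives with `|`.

E ::= then stmt | else | stmt E'; F ::= if then | then then | E F'; E' ::= ε | F; F' ::= stmt then | ε

E has alternatives sharing prefix 'stmt': factor to E → stmt E' with E' → ε | F.
F has alternatives sharing prefix 'E': factor to F → E F' with F' → stmt then | ε.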